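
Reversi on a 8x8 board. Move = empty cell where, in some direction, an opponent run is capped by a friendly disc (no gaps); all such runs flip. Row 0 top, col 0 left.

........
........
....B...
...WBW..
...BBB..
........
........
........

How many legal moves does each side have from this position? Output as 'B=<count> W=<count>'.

-- B to move --
(2,2): flips 1 -> legal
(2,3): flips 1 -> legal
(2,5): flips 1 -> legal
(2,6): flips 1 -> legal
(3,2): flips 1 -> legal
(3,6): flips 1 -> legal
(4,2): flips 1 -> legal
(4,6): flips 1 -> legal
B mobility = 8
-- W to move --
(1,3): flips 1 -> legal
(1,4): no bracket -> illegal
(1,5): flips 1 -> legal
(2,3): no bracket -> illegal
(2,5): no bracket -> illegal
(3,2): no bracket -> illegal
(3,6): no bracket -> illegal
(4,2): no bracket -> illegal
(4,6): no bracket -> illegal
(5,2): no bracket -> illegal
(5,3): flips 2 -> legal
(5,4): no bracket -> illegal
(5,5): flips 2 -> legal
(5,6): no bracket -> illegal
W mobility = 4

Answer: B=8 W=4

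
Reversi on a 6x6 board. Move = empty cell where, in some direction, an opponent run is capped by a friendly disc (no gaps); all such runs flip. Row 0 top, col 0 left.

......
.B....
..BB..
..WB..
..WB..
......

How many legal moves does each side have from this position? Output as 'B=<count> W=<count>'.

-- B to move --
(2,1): flips 1 -> legal
(3,1): flips 1 -> legal
(4,1): flips 2 -> legal
(5,1): flips 1 -> legal
(5,2): flips 2 -> legal
(5,3): no bracket -> illegal
B mobility = 5
-- W to move --
(0,0): no bracket -> illegal
(0,1): no bracket -> illegal
(0,2): no bracket -> illegal
(1,0): no bracket -> illegal
(1,2): flips 1 -> legal
(1,3): no bracket -> illegal
(1,4): flips 1 -> legal
(2,0): no bracket -> illegal
(2,1): no bracket -> illegal
(2,4): flips 1 -> legal
(3,1): no bracket -> illegal
(3,4): flips 1 -> legal
(4,4): flips 1 -> legal
(5,2): no bracket -> illegal
(5,3): no bracket -> illegal
(5,4): flips 1 -> legal
W mobility = 6

Answer: B=5 W=6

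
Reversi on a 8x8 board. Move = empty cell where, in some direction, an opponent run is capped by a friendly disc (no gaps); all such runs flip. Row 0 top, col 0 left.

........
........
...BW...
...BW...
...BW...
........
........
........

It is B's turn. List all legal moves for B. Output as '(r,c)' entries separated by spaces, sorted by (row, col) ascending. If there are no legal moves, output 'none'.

Answer: (1,5) (2,5) (3,5) (4,5) (5,5)

Derivation:
(1,3): no bracket -> illegal
(1,4): no bracket -> illegal
(1,5): flips 1 -> legal
(2,5): flips 2 -> legal
(3,5): flips 1 -> legal
(4,5): flips 2 -> legal
(5,3): no bracket -> illegal
(5,4): no bracket -> illegal
(5,5): flips 1 -> legal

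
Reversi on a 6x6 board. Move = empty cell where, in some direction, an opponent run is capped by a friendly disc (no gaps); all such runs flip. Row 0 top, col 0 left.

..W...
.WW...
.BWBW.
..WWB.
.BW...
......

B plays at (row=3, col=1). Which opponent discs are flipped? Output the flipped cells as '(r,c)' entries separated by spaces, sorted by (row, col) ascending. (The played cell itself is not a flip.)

Answer: (3,2) (3,3)

Derivation:
Dir NW: first cell '.' (not opp) -> no flip
Dir N: first cell 'B' (not opp) -> no flip
Dir NE: opp run (2,2), next='.' -> no flip
Dir W: first cell '.' (not opp) -> no flip
Dir E: opp run (3,2) (3,3) capped by B -> flip
Dir SW: first cell '.' (not opp) -> no flip
Dir S: first cell 'B' (not opp) -> no flip
Dir SE: opp run (4,2), next='.' -> no flip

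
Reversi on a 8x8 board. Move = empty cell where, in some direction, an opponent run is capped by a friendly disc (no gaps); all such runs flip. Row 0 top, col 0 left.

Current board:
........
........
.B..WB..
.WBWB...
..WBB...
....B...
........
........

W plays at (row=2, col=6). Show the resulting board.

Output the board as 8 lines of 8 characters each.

Place W at (2,6); scan 8 dirs for brackets.
Dir NW: first cell '.' (not opp) -> no flip
Dir N: first cell '.' (not opp) -> no flip
Dir NE: first cell '.' (not opp) -> no flip
Dir W: opp run (2,5) capped by W -> flip
Dir E: first cell '.' (not opp) -> no flip
Dir SW: first cell '.' (not opp) -> no flip
Dir S: first cell '.' (not opp) -> no flip
Dir SE: first cell '.' (not opp) -> no flip
All flips: (2,5)

Answer: ........
........
.B..WWW.
.WBWB...
..WBB...
....B...
........
........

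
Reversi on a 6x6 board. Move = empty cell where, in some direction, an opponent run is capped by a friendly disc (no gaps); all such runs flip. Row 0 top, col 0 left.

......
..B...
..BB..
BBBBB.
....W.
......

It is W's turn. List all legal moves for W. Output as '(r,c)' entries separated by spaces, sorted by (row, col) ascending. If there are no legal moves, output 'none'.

Answer: (1,1) (2,4)

Derivation:
(0,1): no bracket -> illegal
(0,2): no bracket -> illegal
(0,3): no bracket -> illegal
(1,1): flips 2 -> legal
(1,3): no bracket -> illegal
(1,4): no bracket -> illegal
(2,0): no bracket -> illegal
(2,1): no bracket -> illegal
(2,4): flips 1 -> legal
(2,5): no bracket -> illegal
(3,5): no bracket -> illegal
(4,0): no bracket -> illegal
(4,1): no bracket -> illegal
(4,2): no bracket -> illegal
(4,3): no bracket -> illegal
(4,5): no bracket -> illegal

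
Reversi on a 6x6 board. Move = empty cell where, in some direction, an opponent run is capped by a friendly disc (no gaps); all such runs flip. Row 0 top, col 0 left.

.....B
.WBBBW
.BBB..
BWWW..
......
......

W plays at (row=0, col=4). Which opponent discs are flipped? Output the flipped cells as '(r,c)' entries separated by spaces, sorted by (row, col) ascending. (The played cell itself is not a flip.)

Answer: (1,3) (2,2)

Derivation:
Dir NW: edge -> no flip
Dir N: edge -> no flip
Dir NE: edge -> no flip
Dir W: first cell '.' (not opp) -> no flip
Dir E: opp run (0,5), next=edge -> no flip
Dir SW: opp run (1,3) (2,2) capped by W -> flip
Dir S: opp run (1,4), next='.' -> no flip
Dir SE: first cell 'W' (not opp) -> no flip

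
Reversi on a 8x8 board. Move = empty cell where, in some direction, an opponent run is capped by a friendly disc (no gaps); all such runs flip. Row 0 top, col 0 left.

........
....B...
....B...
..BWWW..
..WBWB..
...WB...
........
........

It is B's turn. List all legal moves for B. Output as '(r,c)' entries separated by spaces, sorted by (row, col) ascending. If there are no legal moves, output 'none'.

(2,2): no bracket -> illegal
(2,3): flips 2 -> legal
(2,5): flips 2 -> legal
(2,6): no bracket -> illegal
(3,1): no bracket -> illegal
(3,6): flips 3 -> legal
(4,1): flips 1 -> legal
(4,6): flips 1 -> legal
(5,1): flips 2 -> legal
(5,2): flips 2 -> legal
(5,5): no bracket -> illegal
(6,2): no bracket -> illegal
(6,3): flips 1 -> legal
(6,4): no bracket -> illegal

Answer: (2,3) (2,5) (3,6) (4,1) (4,6) (5,1) (5,2) (6,3)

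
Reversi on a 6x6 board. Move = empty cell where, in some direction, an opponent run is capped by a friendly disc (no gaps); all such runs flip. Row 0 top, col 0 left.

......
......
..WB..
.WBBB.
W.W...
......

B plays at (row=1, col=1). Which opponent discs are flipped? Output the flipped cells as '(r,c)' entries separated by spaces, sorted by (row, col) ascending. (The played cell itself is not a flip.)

Answer: (2,2)

Derivation:
Dir NW: first cell '.' (not opp) -> no flip
Dir N: first cell '.' (not opp) -> no flip
Dir NE: first cell '.' (not opp) -> no flip
Dir W: first cell '.' (not opp) -> no flip
Dir E: first cell '.' (not opp) -> no flip
Dir SW: first cell '.' (not opp) -> no flip
Dir S: first cell '.' (not opp) -> no flip
Dir SE: opp run (2,2) capped by B -> flip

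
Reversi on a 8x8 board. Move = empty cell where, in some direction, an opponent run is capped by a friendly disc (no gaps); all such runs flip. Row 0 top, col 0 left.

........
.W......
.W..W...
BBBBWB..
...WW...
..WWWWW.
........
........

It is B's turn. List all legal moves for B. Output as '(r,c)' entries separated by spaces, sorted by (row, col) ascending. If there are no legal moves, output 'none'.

(0,0): no bracket -> illegal
(0,1): flips 2 -> legal
(0,2): no bracket -> illegal
(1,0): flips 1 -> legal
(1,2): flips 1 -> legal
(1,3): flips 1 -> legal
(1,4): no bracket -> illegal
(1,5): flips 1 -> legal
(2,0): no bracket -> illegal
(2,2): no bracket -> illegal
(2,3): no bracket -> illegal
(2,5): no bracket -> illegal
(4,1): no bracket -> illegal
(4,2): no bracket -> illegal
(4,5): no bracket -> illegal
(4,6): no bracket -> illegal
(4,7): no bracket -> illegal
(5,1): no bracket -> illegal
(5,7): no bracket -> illegal
(6,1): no bracket -> illegal
(6,2): flips 2 -> legal
(6,3): flips 2 -> legal
(6,4): no bracket -> illegal
(6,5): flips 2 -> legal
(6,6): flips 2 -> legal
(6,7): no bracket -> illegal

Answer: (0,1) (1,0) (1,2) (1,3) (1,5) (6,2) (6,3) (6,5) (6,6)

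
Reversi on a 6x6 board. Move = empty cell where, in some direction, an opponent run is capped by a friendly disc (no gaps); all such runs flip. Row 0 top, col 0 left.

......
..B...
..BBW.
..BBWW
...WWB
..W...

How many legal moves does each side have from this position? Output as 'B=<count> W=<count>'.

-- B to move --
(1,3): no bracket -> illegal
(1,4): no bracket -> illegal
(1,5): flips 1 -> legal
(2,5): flips 2 -> legal
(4,1): no bracket -> illegal
(4,2): flips 2 -> legal
(5,1): no bracket -> illegal
(5,3): flips 1 -> legal
(5,4): flips 1 -> legal
(5,5): flips 1 -> legal
B mobility = 6
-- W to move --
(0,1): flips 2 -> legal
(0,2): no bracket -> illegal
(0,3): no bracket -> illegal
(1,1): flips 2 -> legal
(1,3): flips 2 -> legal
(1,4): no bracket -> illegal
(2,1): flips 3 -> legal
(3,1): flips 2 -> legal
(4,1): no bracket -> illegal
(4,2): flips 1 -> legal
(5,4): no bracket -> illegal
(5,5): flips 1 -> legal
W mobility = 7

Answer: B=6 W=7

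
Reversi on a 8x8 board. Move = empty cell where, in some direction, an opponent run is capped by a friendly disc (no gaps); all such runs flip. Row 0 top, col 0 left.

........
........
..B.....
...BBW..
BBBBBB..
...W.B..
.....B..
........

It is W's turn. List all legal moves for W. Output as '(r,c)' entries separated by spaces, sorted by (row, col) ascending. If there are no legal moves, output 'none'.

Answer: (2,3) (3,1) (3,2) (7,5)

Derivation:
(1,1): no bracket -> illegal
(1,2): no bracket -> illegal
(1,3): no bracket -> illegal
(2,1): no bracket -> illegal
(2,3): flips 2 -> legal
(2,4): no bracket -> illegal
(2,5): no bracket -> illegal
(3,0): no bracket -> illegal
(3,1): flips 1 -> legal
(3,2): flips 2 -> legal
(3,6): no bracket -> illegal
(4,6): no bracket -> illegal
(5,0): no bracket -> illegal
(5,1): no bracket -> illegal
(5,2): no bracket -> illegal
(5,4): no bracket -> illegal
(5,6): no bracket -> illegal
(6,4): no bracket -> illegal
(6,6): no bracket -> illegal
(7,4): no bracket -> illegal
(7,5): flips 3 -> legal
(7,6): no bracket -> illegal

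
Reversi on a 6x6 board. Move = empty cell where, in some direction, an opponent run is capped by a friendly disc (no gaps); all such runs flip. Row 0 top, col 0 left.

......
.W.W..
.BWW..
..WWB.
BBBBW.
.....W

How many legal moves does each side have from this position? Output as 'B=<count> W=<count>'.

Answer: B=8 W=11

Derivation:
-- B to move --
(0,0): no bracket -> illegal
(0,1): flips 1 -> legal
(0,2): no bracket -> illegal
(0,3): flips 3 -> legal
(0,4): no bracket -> illegal
(1,0): no bracket -> illegal
(1,2): flips 3 -> legal
(1,4): flips 2 -> legal
(2,0): no bracket -> illegal
(2,4): flips 3 -> legal
(3,1): flips 2 -> legal
(3,5): no bracket -> illegal
(4,5): flips 1 -> legal
(5,3): no bracket -> illegal
(5,4): flips 1 -> legal
B mobility = 8
-- W to move --
(1,0): flips 1 -> legal
(1,2): no bracket -> illegal
(2,0): flips 1 -> legal
(2,4): flips 1 -> legal
(2,5): no bracket -> illegal
(3,0): no bracket -> illegal
(3,1): flips 1 -> legal
(3,5): flips 1 -> legal
(4,5): flips 1 -> legal
(5,0): flips 1 -> legal
(5,1): flips 1 -> legal
(5,2): flips 1 -> legal
(5,3): flips 1 -> legal
(5,4): flips 1 -> legal
W mobility = 11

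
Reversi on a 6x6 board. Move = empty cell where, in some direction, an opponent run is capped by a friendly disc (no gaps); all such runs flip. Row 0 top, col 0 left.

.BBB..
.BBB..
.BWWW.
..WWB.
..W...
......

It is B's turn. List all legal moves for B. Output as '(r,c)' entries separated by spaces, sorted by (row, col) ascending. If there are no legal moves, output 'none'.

(1,4): flips 1 -> legal
(1,5): no bracket -> illegal
(2,5): flips 3 -> legal
(3,1): flips 3 -> legal
(3,5): flips 1 -> legal
(4,1): no bracket -> illegal
(4,3): flips 3 -> legal
(4,4): flips 2 -> legal
(5,1): no bracket -> illegal
(5,2): flips 3 -> legal
(5,3): no bracket -> illegal

Answer: (1,4) (2,5) (3,1) (3,5) (4,3) (4,4) (5,2)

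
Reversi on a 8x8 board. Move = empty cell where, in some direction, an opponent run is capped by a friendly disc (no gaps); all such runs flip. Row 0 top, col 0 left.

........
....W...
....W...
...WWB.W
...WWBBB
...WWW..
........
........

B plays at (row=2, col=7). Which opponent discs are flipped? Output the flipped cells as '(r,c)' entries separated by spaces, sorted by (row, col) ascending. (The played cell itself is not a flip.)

Dir NW: first cell '.' (not opp) -> no flip
Dir N: first cell '.' (not opp) -> no flip
Dir NE: edge -> no flip
Dir W: first cell '.' (not opp) -> no flip
Dir E: edge -> no flip
Dir SW: first cell '.' (not opp) -> no flip
Dir S: opp run (3,7) capped by B -> flip
Dir SE: edge -> no flip

Answer: (3,7)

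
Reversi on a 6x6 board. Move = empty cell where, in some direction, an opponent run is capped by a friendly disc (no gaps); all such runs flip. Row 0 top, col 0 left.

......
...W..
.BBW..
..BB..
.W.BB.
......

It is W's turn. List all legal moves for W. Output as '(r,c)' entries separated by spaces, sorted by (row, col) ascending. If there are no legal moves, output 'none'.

Answer: (2,0) (3,1) (5,3)

Derivation:
(1,0): no bracket -> illegal
(1,1): no bracket -> illegal
(1,2): no bracket -> illegal
(2,0): flips 2 -> legal
(2,4): no bracket -> illegal
(3,0): no bracket -> illegal
(3,1): flips 1 -> legal
(3,4): no bracket -> illegal
(3,5): no bracket -> illegal
(4,2): no bracket -> illegal
(4,5): no bracket -> illegal
(5,2): no bracket -> illegal
(5,3): flips 2 -> legal
(5,4): no bracket -> illegal
(5,5): no bracket -> illegal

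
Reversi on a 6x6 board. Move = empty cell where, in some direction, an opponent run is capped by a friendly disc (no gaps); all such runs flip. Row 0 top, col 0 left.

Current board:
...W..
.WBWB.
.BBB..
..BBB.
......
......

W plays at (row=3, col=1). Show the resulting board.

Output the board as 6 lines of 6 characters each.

Place W at (3,1); scan 8 dirs for brackets.
Dir NW: first cell '.' (not opp) -> no flip
Dir N: opp run (2,1) capped by W -> flip
Dir NE: opp run (2,2) capped by W -> flip
Dir W: first cell '.' (not opp) -> no flip
Dir E: opp run (3,2) (3,3) (3,4), next='.' -> no flip
Dir SW: first cell '.' (not opp) -> no flip
Dir S: first cell '.' (not opp) -> no flip
Dir SE: first cell '.' (not opp) -> no flip
All flips: (2,1) (2,2)

Answer: ...W..
.WBWB.
.WWB..
.WBBB.
......
......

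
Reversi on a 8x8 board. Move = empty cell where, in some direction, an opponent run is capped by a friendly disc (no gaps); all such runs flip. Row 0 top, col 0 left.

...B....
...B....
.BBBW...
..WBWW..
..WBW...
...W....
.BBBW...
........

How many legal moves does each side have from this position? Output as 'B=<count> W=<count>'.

-- B to move --
(1,4): no bracket -> illegal
(1,5): flips 1 -> legal
(2,5): flips 2 -> legal
(2,6): flips 3 -> legal
(3,1): flips 1 -> legal
(3,6): flips 2 -> legal
(4,1): flips 2 -> legal
(4,5): flips 2 -> legal
(4,6): flips 2 -> legal
(5,1): flips 1 -> legal
(5,2): flips 2 -> legal
(5,4): no bracket -> illegal
(5,5): flips 1 -> legal
(6,5): flips 1 -> legal
(7,3): no bracket -> illegal
(7,4): no bracket -> illegal
(7,5): no bracket -> illegal
B mobility = 12
-- W to move --
(0,2): flips 1 -> legal
(0,4): no bracket -> illegal
(1,0): flips 1 -> legal
(1,1): flips 2 -> legal
(1,2): flips 2 -> legal
(1,4): flips 1 -> legal
(2,0): flips 3 -> legal
(3,0): no bracket -> illegal
(3,1): no bracket -> illegal
(5,0): no bracket -> illegal
(5,1): no bracket -> illegal
(5,2): flips 1 -> legal
(5,4): flips 1 -> legal
(6,0): flips 3 -> legal
(7,0): no bracket -> illegal
(7,1): flips 1 -> legal
(7,2): no bracket -> illegal
(7,3): flips 1 -> legal
(7,4): no bracket -> illegal
W mobility = 11

Answer: B=12 W=11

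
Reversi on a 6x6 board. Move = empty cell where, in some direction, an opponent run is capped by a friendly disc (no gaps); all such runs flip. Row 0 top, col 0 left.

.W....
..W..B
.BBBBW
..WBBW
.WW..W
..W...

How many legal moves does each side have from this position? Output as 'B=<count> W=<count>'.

Answer: B=7 W=7

Derivation:
-- B to move --
(0,0): no bracket -> illegal
(0,2): flips 1 -> legal
(0,3): flips 1 -> legal
(1,0): no bracket -> illegal
(1,1): no bracket -> illegal
(1,3): no bracket -> illegal
(1,4): no bracket -> illegal
(3,0): no bracket -> illegal
(3,1): flips 1 -> legal
(4,0): no bracket -> illegal
(4,3): flips 1 -> legal
(4,4): no bracket -> illegal
(5,0): flips 2 -> legal
(5,1): flips 1 -> legal
(5,3): no bracket -> illegal
(5,4): no bracket -> illegal
(5,5): flips 3 -> legal
B mobility = 7
-- W to move --
(0,4): no bracket -> illegal
(0,5): flips 1 -> legal
(1,0): flips 1 -> legal
(1,1): no bracket -> illegal
(1,3): flips 1 -> legal
(1,4): flips 1 -> legal
(2,0): flips 4 -> legal
(3,0): flips 1 -> legal
(3,1): no bracket -> illegal
(4,3): flips 1 -> legal
(4,4): no bracket -> illegal
W mobility = 7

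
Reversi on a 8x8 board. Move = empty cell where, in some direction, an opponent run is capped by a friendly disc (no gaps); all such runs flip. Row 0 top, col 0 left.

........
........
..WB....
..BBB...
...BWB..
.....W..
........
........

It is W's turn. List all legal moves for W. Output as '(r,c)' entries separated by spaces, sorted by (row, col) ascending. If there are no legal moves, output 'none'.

(1,2): no bracket -> illegal
(1,3): no bracket -> illegal
(1,4): no bracket -> illegal
(2,1): no bracket -> illegal
(2,4): flips 2 -> legal
(2,5): no bracket -> illegal
(3,1): no bracket -> illegal
(3,5): flips 1 -> legal
(3,6): no bracket -> illegal
(4,1): no bracket -> illegal
(4,2): flips 2 -> legal
(4,6): flips 1 -> legal
(5,2): no bracket -> illegal
(5,3): no bracket -> illegal
(5,4): no bracket -> illegal
(5,6): no bracket -> illegal

Answer: (2,4) (3,5) (4,2) (4,6)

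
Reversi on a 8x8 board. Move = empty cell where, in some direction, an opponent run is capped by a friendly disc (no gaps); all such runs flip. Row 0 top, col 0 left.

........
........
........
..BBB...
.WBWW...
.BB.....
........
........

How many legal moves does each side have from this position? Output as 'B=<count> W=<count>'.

Answer: B=8 W=7

Derivation:
-- B to move --
(3,0): flips 1 -> legal
(3,1): flips 1 -> legal
(3,5): no bracket -> illegal
(4,0): flips 1 -> legal
(4,5): flips 2 -> legal
(5,0): flips 1 -> legal
(5,3): flips 1 -> legal
(5,4): flips 2 -> legal
(5,5): flips 1 -> legal
B mobility = 8
-- W to move --
(2,1): flips 1 -> legal
(2,2): flips 1 -> legal
(2,3): flips 2 -> legal
(2,4): flips 1 -> legal
(2,5): flips 1 -> legal
(3,1): no bracket -> illegal
(3,5): no bracket -> illegal
(4,0): no bracket -> illegal
(4,5): no bracket -> illegal
(5,0): no bracket -> illegal
(5,3): no bracket -> illegal
(6,0): no bracket -> illegal
(6,1): flips 2 -> legal
(6,2): no bracket -> illegal
(6,3): flips 1 -> legal
W mobility = 7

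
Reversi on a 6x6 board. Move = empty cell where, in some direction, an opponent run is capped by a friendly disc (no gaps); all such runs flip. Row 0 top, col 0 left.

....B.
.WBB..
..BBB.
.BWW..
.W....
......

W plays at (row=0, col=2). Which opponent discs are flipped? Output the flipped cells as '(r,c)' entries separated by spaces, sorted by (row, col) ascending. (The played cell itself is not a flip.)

Dir NW: edge -> no flip
Dir N: edge -> no flip
Dir NE: edge -> no flip
Dir W: first cell '.' (not opp) -> no flip
Dir E: first cell '.' (not opp) -> no flip
Dir SW: first cell 'W' (not opp) -> no flip
Dir S: opp run (1,2) (2,2) capped by W -> flip
Dir SE: opp run (1,3) (2,4), next='.' -> no flip

Answer: (1,2) (2,2)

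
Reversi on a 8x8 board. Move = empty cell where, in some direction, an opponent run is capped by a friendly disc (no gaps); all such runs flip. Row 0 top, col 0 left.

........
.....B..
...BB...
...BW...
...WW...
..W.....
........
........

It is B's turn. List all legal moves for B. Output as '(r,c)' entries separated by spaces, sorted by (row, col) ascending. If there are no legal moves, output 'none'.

(2,5): no bracket -> illegal
(3,2): no bracket -> illegal
(3,5): flips 1 -> legal
(4,1): no bracket -> illegal
(4,2): no bracket -> illegal
(4,5): flips 1 -> legal
(5,1): no bracket -> illegal
(5,3): flips 1 -> legal
(5,4): flips 2 -> legal
(5,5): flips 1 -> legal
(6,1): no bracket -> illegal
(6,2): no bracket -> illegal
(6,3): no bracket -> illegal

Answer: (3,5) (4,5) (5,3) (5,4) (5,5)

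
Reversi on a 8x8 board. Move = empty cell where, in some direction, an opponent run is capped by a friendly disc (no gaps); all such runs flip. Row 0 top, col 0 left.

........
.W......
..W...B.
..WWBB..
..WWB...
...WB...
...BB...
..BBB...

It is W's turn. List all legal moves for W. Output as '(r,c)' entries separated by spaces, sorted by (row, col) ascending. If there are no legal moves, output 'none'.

Answer: (1,7) (2,5) (3,6) (4,5) (5,5) (6,5) (7,5)

Derivation:
(1,5): no bracket -> illegal
(1,6): no bracket -> illegal
(1,7): flips 3 -> legal
(2,3): no bracket -> illegal
(2,4): no bracket -> illegal
(2,5): flips 1 -> legal
(2,7): no bracket -> illegal
(3,6): flips 2 -> legal
(3,7): no bracket -> illegal
(4,5): flips 1 -> legal
(4,6): no bracket -> illegal
(5,2): no bracket -> illegal
(5,5): flips 2 -> legal
(6,1): no bracket -> illegal
(6,2): no bracket -> illegal
(6,5): flips 1 -> legal
(7,1): no bracket -> illegal
(7,5): flips 1 -> legal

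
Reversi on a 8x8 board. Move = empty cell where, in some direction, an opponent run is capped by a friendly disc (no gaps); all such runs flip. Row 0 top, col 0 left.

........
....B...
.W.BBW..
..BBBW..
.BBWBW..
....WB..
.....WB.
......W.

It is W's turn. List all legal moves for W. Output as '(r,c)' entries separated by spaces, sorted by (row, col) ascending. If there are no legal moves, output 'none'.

(0,3): flips 1 -> legal
(0,4): flips 4 -> legal
(0,5): no bracket -> illegal
(1,2): flips 2 -> legal
(1,3): flips 3 -> legal
(1,5): no bracket -> illegal
(2,2): flips 2 -> legal
(3,0): no bracket -> illegal
(3,1): flips 3 -> legal
(4,0): flips 2 -> legal
(4,6): no bracket -> illegal
(5,0): no bracket -> illegal
(5,1): no bracket -> illegal
(5,2): no bracket -> illegal
(5,3): flips 1 -> legal
(5,6): flips 2 -> legal
(5,7): no bracket -> illegal
(6,4): no bracket -> illegal
(6,7): flips 1 -> legal
(7,5): no bracket -> illegal
(7,7): no bracket -> illegal

Answer: (0,3) (0,4) (1,2) (1,3) (2,2) (3,1) (4,0) (5,3) (5,6) (6,7)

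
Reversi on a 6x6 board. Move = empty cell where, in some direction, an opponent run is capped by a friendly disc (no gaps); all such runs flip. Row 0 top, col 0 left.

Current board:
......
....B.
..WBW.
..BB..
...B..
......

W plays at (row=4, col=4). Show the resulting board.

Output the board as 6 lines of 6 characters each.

Place W at (4,4); scan 8 dirs for brackets.
Dir NW: opp run (3,3) capped by W -> flip
Dir N: first cell '.' (not opp) -> no flip
Dir NE: first cell '.' (not opp) -> no flip
Dir W: opp run (4,3), next='.' -> no flip
Dir E: first cell '.' (not opp) -> no flip
Dir SW: first cell '.' (not opp) -> no flip
Dir S: first cell '.' (not opp) -> no flip
Dir SE: first cell '.' (not opp) -> no flip
All flips: (3,3)

Answer: ......
....B.
..WBW.
..BW..
...BW.
......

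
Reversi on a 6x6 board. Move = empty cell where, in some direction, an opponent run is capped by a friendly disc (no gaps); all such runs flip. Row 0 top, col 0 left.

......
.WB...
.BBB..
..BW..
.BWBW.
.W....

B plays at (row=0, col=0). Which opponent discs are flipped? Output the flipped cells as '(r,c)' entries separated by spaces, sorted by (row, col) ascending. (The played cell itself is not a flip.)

Answer: (1,1)

Derivation:
Dir NW: edge -> no flip
Dir N: edge -> no flip
Dir NE: edge -> no flip
Dir W: edge -> no flip
Dir E: first cell '.' (not opp) -> no flip
Dir SW: edge -> no flip
Dir S: first cell '.' (not opp) -> no flip
Dir SE: opp run (1,1) capped by B -> flip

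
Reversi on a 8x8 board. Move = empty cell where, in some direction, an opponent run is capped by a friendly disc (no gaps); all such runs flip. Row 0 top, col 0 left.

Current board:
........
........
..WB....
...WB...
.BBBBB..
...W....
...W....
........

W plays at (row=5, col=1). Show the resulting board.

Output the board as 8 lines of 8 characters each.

Place W at (5,1); scan 8 dirs for brackets.
Dir NW: first cell '.' (not opp) -> no flip
Dir N: opp run (4,1), next='.' -> no flip
Dir NE: opp run (4,2) capped by W -> flip
Dir W: first cell '.' (not opp) -> no flip
Dir E: first cell '.' (not opp) -> no flip
Dir SW: first cell '.' (not opp) -> no flip
Dir S: first cell '.' (not opp) -> no flip
Dir SE: first cell '.' (not opp) -> no flip
All flips: (4,2)

Answer: ........
........
..WB....
...WB...
.BWBBB..
.W.W....
...W....
........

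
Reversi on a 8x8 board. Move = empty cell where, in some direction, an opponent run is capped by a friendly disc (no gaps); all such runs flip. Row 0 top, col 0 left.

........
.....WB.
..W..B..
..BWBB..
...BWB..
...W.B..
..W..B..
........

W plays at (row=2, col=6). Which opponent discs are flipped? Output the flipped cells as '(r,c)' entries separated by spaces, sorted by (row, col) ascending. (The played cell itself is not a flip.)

Dir NW: first cell 'W' (not opp) -> no flip
Dir N: opp run (1,6), next='.' -> no flip
Dir NE: first cell '.' (not opp) -> no flip
Dir W: opp run (2,5), next='.' -> no flip
Dir E: first cell '.' (not opp) -> no flip
Dir SW: opp run (3,5) capped by W -> flip
Dir S: first cell '.' (not opp) -> no flip
Dir SE: first cell '.' (not opp) -> no flip

Answer: (3,5)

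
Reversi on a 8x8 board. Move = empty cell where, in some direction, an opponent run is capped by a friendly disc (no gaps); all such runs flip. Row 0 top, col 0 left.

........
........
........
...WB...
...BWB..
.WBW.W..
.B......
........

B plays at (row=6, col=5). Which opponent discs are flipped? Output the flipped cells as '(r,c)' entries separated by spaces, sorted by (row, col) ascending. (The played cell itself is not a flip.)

Dir NW: first cell '.' (not opp) -> no flip
Dir N: opp run (5,5) capped by B -> flip
Dir NE: first cell '.' (not opp) -> no flip
Dir W: first cell '.' (not opp) -> no flip
Dir E: first cell '.' (not opp) -> no flip
Dir SW: first cell '.' (not opp) -> no flip
Dir S: first cell '.' (not opp) -> no flip
Dir SE: first cell '.' (not opp) -> no flip

Answer: (5,5)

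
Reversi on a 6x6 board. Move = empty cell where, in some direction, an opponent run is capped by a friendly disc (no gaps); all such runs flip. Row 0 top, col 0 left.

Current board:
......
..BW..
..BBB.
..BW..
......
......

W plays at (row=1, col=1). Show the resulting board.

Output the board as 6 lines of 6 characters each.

Answer: ......
.WWW..
..WBB.
..BW..
......
......

Derivation:
Place W at (1,1); scan 8 dirs for brackets.
Dir NW: first cell '.' (not opp) -> no flip
Dir N: first cell '.' (not opp) -> no flip
Dir NE: first cell '.' (not opp) -> no flip
Dir W: first cell '.' (not opp) -> no flip
Dir E: opp run (1,2) capped by W -> flip
Dir SW: first cell '.' (not opp) -> no flip
Dir S: first cell '.' (not opp) -> no flip
Dir SE: opp run (2,2) capped by W -> flip
All flips: (1,2) (2,2)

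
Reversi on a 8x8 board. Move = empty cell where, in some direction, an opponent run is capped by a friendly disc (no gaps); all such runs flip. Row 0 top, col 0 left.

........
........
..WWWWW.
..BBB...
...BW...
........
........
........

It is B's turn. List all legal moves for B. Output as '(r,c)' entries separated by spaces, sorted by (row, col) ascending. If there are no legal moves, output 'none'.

Answer: (1,1) (1,2) (1,3) (1,4) (1,5) (1,6) (4,5) (5,4) (5,5)

Derivation:
(1,1): flips 1 -> legal
(1,2): flips 2 -> legal
(1,3): flips 1 -> legal
(1,4): flips 2 -> legal
(1,5): flips 1 -> legal
(1,6): flips 1 -> legal
(1,7): no bracket -> illegal
(2,1): no bracket -> illegal
(2,7): no bracket -> illegal
(3,1): no bracket -> illegal
(3,5): no bracket -> illegal
(3,6): no bracket -> illegal
(3,7): no bracket -> illegal
(4,5): flips 1 -> legal
(5,3): no bracket -> illegal
(5,4): flips 1 -> legal
(5,5): flips 1 -> legal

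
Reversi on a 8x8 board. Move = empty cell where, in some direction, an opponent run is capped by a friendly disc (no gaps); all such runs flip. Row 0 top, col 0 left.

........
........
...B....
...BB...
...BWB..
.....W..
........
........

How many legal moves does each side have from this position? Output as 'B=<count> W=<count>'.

Answer: B=3 W=5

Derivation:
-- B to move --
(3,5): no bracket -> illegal
(4,6): no bracket -> illegal
(5,3): no bracket -> illegal
(5,4): flips 1 -> legal
(5,6): no bracket -> illegal
(6,4): no bracket -> illegal
(6,5): flips 1 -> legal
(6,6): flips 2 -> legal
B mobility = 3
-- W to move --
(1,2): no bracket -> illegal
(1,3): no bracket -> illegal
(1,4): no bracket -> illegal
(2,2): flips 1 -> legal
(2,4): flips 1 -> legal
(2,5): no bracket -> illegal
(3,2): no bracket -> illegal
(3,5): flips 1 -> legal
(3,6): no bracket -> illegal
(4,2): flips 1 -> legal
(4,6): flips 1 -> legal
(5,2): no bracket -> illegal
(5,3): no bracket -> illegal
(5,4): no bracket -> illegal
(5,6): no bracket -> illegal
W mobility = 5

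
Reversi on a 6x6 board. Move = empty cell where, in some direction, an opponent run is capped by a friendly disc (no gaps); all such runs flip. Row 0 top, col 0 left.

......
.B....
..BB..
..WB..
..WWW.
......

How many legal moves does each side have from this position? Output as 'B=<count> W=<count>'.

Answer: B=6 W=6

Derivation:
-- B to move --
(2,1): no bracket -> illegal
(3,1): flips 1 -> legal
(3,4): no bracket -> illegal
(3,5): no bracket -> illegal
(4,1): flips 1 -> legal
(4,5): no bracket -> illegal
(5,1): flips 1 -> legal
(5,2): flips 2 -> legal
(5,3): flips 1 -> legal
(5,4): no bracket -> illegal
(5,5): flips 1 -> legal
B mobility = 6
-- W to move --
(0,0): flips 3 -> legal
(0,1): no bracket -> illegal
(0,2): no bracket -> illegal
(1,0): no bracket -> illegal
(1,2): flips 1 -> legal
(1,3): flips 2 -> legal
(1,4): flips 1 -> legal
(2,0): no bracket -> illegal
(2,1): no bracket -> illegal
(2,4): flips 1 -> legal
(3,1): no bracket -> illegal
(3,4): flips 1 -> legal
W mobility = 6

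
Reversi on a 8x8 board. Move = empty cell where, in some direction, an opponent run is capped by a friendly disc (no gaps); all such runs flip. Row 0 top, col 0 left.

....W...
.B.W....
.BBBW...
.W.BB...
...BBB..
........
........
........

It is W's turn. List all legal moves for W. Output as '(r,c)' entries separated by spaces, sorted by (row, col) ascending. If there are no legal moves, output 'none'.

Answer: (0,1) (2,0) (4,2) (5,3) (5,4)

Derivation:
(0,0): no bracket -> illegal
(0,1): flips 2 -> legal
(0,2): no bracket -> illegal
(1,0): no bracket -> illegal
(1,2): no bracket -> illegal
(1,4): no bracket -> illegal
(2,0): flips 3 -> legal
(2,5): no bracket -> illegal
(3,0): no bracket -> illegal
(3,2): no bracket -> illegal
(3,5): no bracket -> illegal
(3,6): no bracket -> illegal
(4,2): flips 1 -> legal
(4,6): no bracket -> illegal
(5,2): no bracket -> illegal
(5,3): flips 3 -> legal
(5,4): flips 2 -> legal
(5,5): no bracket -> illegal
(5,6): no bracket -> illegal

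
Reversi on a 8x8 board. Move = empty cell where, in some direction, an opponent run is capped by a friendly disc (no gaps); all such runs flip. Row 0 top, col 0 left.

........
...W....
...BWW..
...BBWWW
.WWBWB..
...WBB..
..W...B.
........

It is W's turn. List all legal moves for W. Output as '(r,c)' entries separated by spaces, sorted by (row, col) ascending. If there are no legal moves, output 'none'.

(1,2): no bracket -> illegal
(1,4): no bracket -> illegal
(2,2): flips 2 -> legal
(3,2): flips 2 -> legal
(4,6): flips 1 -> legal
(5,2): flips 2 -> legal
(5,6): flips 2 -> legal
(5,7): no bracket -> illegal
(6,3): flips 2 -> legal
(6,4): flips 1 -> legal
(6,5): flips 2 -> legal
(6,7): no bracket -> illegal
(7,5): no bracket -> illegal
(7,6): no bracket -> illegal
(7,7): flips 2 -> legal

Answer: (2,2) (3,2) (4,6) (5,2) (5,6) (6,3) (6,4) (6,5) (7,7)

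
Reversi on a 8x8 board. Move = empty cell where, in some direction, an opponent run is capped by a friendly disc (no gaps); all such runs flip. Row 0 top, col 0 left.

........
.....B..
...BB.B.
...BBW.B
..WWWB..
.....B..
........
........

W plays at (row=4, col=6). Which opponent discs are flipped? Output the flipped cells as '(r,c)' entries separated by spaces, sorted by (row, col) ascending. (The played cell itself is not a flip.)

Dir NW: first cell 'W' (not opp) -> no flip
Dir N: first cell '.' (not opp) -> no flip
Dir NE: opp run (3,7), next=edge -> no flip
Dir W: opp run (4,5) capped by W -> flip
Dir E: first cell '.' (not opp) -> no flip
Dir SW: opp run (5,5), next='.' -> no flip
Dir S: first cell '.' (not opp) -> no flip
Dir SE: first cell '.' (not opp) -> no flip

Answer: (4,5)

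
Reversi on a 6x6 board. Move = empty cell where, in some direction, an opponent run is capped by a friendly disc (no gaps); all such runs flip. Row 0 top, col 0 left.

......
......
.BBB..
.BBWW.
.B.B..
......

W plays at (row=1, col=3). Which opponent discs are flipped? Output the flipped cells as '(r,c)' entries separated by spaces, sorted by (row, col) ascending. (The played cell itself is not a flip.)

Answer: (2,3)

Derivation:
Dir NW: first cell '.' (not opp) -> no flip
Dir N: first cell '.' (not opp) -> no flip
Dir NE: first cell '.' (not opp) -> no flip
Dir W: first cell '.' (not opp) -> no flip
Dir E: first cell '.' (not opp) -> no flip
Dir SW: opp run (2,2) (3,1), next='.' -> no flip
Dir S: opp run (2,3) capped by W -> flip
Dir SE: first cell '.' (not opp) -> no flip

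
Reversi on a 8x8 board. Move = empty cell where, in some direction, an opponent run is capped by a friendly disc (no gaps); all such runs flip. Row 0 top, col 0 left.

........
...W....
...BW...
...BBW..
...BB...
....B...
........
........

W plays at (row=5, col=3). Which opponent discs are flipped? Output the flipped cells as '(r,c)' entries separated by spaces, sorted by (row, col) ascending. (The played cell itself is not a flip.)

Answer: (2,3) (3,3) (4,3) (4,4)

Derivation:
Dir NW: first cell '.' (not opp) -> no flip
Dir N: opp run (4,3) (3,3) (2,3) capped by W -> flip
Dir NE: opp run (4,4) capped by W -> flip
Dir W: first cell '.' (not opp) -> no flip
Dir E: opp run (5,4), next='.' -> no flip
Dir SW: first cell '.' (not opp) -> no flip
Dir S: first cell '.' (not opp) -> no flip
Dir SE: first cell '.' (not opp) -> no flip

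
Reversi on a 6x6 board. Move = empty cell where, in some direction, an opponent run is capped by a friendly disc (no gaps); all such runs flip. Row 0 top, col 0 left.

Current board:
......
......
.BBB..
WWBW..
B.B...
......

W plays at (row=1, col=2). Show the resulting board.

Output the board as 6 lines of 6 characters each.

Answer: ......
..W...
.WBB..
WWBW..
B.B...
......

Derivation:
Place W at (1,2); scan 8 dirs for brackets.
Dir NW: first cell '.' (not opp) -> no flip
Dir N: first cell '.' (not opp) -> no flip
Dir NE: first cell '.' (not opp) -> no flip
Dir W: first cell '.' (not opp) -> no flip
Dir E: first cell '.' (not opp) -> no flip
Dir SW: opp run (2,1) capped by W -> flip
Dir S: opp run (2,2) (3,2) (4,2), next='.' -> no flip
Dir SE: opp run (2,3), next='.' -> no flip
All flips: (2,1)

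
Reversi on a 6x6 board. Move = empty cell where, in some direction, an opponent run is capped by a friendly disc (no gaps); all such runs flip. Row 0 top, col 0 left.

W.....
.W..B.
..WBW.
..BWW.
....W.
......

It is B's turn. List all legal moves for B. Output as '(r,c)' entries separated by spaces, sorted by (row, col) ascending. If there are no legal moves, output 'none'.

(0,1): no bracket -> illegal
(0,2): no bracket -> illegal
(1,0): no bracket -> illegal
(1,2): flips 1 -> legal
(1,3): no bracket -> illegal
(1,5): no bracket -> illegal
(2,0): no bracket -> illegal
(2,1): flips 1 -> legal
(2,5): flips 1 -> legal
(3,1): no bracket -> illegal
(3,5): flips 2 -> legal
(4,2): no bracket -> illegal
(4,3): flips 1 -> legal
(4,5): flips 1 -> legal
(5,3): no bracket -> illegal
(5,4): flips 3 -> legal
(5,5): no bracket -> illegal

Answer: (1,2) (2,1) (2,5) (3,5) (4,3) (4,5) (5,4)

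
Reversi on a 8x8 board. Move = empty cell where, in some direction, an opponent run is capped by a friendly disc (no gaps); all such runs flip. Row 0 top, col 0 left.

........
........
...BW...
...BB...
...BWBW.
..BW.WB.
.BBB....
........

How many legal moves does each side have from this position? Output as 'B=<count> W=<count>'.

-- B to move --
(1,3): no bracket -> illegal
(1,4): flips 1 -> legal
(1,5): flips 1 -> legal
(2,5): flips 1 -> legal
(3,5): flips 2 -> legal
(3,6): flips 1 -> legal
(3,7): no bracket -> illegal
(4,2): no bracket -> illegal
(4,7): flips 1 -> legal
(5,4): flips 3 -> legal
(5,7): no bracket -> illegal
(6,4): no bracket -> illegal
(6,5): flips 1 -> legal
(6,6): flips 2 -> legal
B mobility = 9
-- W to move --
(1,2): no bracket -> illegal
(1,3): flips 3 -> legal
(1,4): no bracket -> illegal
(2,2): flips 2 -> legal
(2,5): no bracket -> illegal
(3,2): no bracket -> illegal
(3,5): flips 1 -> legal
(3,6): no bracket -> illegal
(4,1): no bracket -> illegal
(4,2): flips 2 -> legal
(4,7): no bracket -> illegal
(5,0): no bracket -> illegal
(5,1): flips 1 -> legal
(5,4): no bracket -> illegal
(5,7): flips 1 -> legal
(6,0): no bracket -> illegal
(6,4): no bracket -> illegal
(6,5): no bracket -> illegal
(6,6): flips 1 -> legal
(6,7): no bracket -> illegal
(7,0): no bracket -> illegal
(7,1): flips 1 -> legal
(7,2): no bracket -> illegal
(7,3): flips 1 -> legal
(7,4): no bracket -> illegal
W mobility = 9

Answer: B=9 W=9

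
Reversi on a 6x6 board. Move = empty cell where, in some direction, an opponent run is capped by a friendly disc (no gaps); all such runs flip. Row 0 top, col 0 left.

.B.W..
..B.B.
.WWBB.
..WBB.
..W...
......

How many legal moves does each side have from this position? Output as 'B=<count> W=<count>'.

-- B to move --
(0,2): no bracket -> illegal
(0,4): no bracket -> illegal
(1,0): no bracket -> illegal
(1,1): flips 1 -> legal
(1,3): no bracket -> illegal
(2,0): flips 2 -> legal
(3,0): flips 1 -> legal
(3,1): flips 1 -> legal
(4,1): flips 1 -> legal
(4,3): no bracket -> illegal
(5,1): flips 1 -> legal
(5,2): flips 3 -> legal
(5,3): no bracket -> illegal
B mobility = 7
-- W to move --
(0,0): no bracket -> illegal
(0,2): flips 1 -> legal
(0,4): no bracket -> illegal
(0,5): flips 2 -> legal
(1,0): no bracket -> illegal
(1,1): no bracket -> illegal
(1,3): no bracket -> illegal
(1,5): flips 2 -> legal
(2,5): flips 3 -> legal
(3,5): flips 2 -> legal
(4,3): no bracket -> illegal
(4,4): flips 1 -> legal
(4,5): no bracket -> illegal
W mobility = 6

Answer: B=7 W=6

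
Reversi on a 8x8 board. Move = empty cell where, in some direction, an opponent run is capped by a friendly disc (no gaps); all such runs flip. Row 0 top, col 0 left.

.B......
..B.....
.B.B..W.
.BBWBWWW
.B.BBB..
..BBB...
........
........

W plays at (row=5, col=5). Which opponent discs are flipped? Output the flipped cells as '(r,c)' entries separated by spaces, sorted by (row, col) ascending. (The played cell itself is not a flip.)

Answer: (4,4) (4,5)

Derivation:
Dir NW: opp run (4,4) capped by W -> flip
Dir N: opp run (4,5) capped by W -> flip
Dir NE: first cell '.' (not opp) -> no flip
Dir W: opp run (5,4) (5,3) (5,2), next='.' -> no flip
Dir E: first cell '.' (not opp) -> no flip
Dir SW: first cell '.' (not opp) -> no flip
Dir S: first cell '.' (not opp) -> no flip
Dir SE: first cell '.' (not opp) -> no flip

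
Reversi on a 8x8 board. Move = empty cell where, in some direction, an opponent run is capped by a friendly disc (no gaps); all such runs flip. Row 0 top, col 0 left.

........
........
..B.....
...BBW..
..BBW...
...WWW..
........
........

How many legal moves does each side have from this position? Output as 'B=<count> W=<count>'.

-- B to move --
(2,4): no bracket -> illegal
(2,5): no bracket -> illegal
(2,6): no bracket -> illegal
(3,6): flips 1 -> legal
(4,5): flips 1 -> legal
(4,6): no bracket -> illegal
(5,2): no bracket -> illegal
(5,6): no bracket -> illegal
(6,2): no bracket -> illegal
(6,3): flips 1 -> legal
(6,4): flips 3 -> legal
(6,5): flips 1 -> legal
(6,6): flips 2 -> legal
B mobility = 6
-- W to move --
(1,1): flips 2 -> legal
(1,2): no bracket -> illegal
(1,3): no bracket -> illegal
(2,1): no bracket -> illegal
(2,3): flips 2 -> legal
(2,4): flips 1 -> legal
(2,5): no bracket -> illegal
(3,1): flips 1 -> legal
(3,2): flips 3 -> legal
(4,1): flips 2 -> legal
(4,5): no bracket -> illegal
(5,1): no bracket -> illegal
(5,2): no bracket -> illegal
W mobility = 6

Answer: B=6 W=6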